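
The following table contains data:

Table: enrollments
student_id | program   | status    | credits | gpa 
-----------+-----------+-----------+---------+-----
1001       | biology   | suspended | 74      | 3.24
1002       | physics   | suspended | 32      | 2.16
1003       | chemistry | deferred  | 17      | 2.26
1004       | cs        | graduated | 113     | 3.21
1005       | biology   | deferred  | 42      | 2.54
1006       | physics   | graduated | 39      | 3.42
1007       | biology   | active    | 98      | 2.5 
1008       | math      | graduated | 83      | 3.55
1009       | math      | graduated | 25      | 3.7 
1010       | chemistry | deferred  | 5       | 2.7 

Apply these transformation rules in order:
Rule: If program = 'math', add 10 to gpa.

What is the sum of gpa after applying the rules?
49.28

Step 1: Count records where program = 'math': 2
Step 2: Total bonus added: 2 × 10 = 20
Step 3: Original sum of gpa: 29.28
Step 4: Final sum = 29.28 + 20 = 49.28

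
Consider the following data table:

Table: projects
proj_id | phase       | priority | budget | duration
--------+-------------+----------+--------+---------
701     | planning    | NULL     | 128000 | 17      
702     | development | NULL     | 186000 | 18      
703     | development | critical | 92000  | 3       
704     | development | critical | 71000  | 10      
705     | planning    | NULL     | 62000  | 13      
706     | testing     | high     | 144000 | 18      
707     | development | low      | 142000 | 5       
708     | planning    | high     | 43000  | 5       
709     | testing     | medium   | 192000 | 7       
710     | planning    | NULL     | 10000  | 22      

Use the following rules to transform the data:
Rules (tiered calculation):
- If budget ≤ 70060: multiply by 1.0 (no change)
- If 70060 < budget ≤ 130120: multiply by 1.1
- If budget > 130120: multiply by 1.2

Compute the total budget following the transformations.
1231900.0

Step 1: Tier 1 (budget ≤ 70060): 3 records, sum = 115000 × 1.0 = 115000.0
Step 2: Tier 2 (70060 < budget ≤ 130120): 3 records, sum = 291000 × 1.1 = 320100.0
Step 3: Tier 3 (budget > 130120): 4 records, sum = 664000 × 1.2 = 796800.0
Step 4: Final sum = 115000.0 + 320100.0 + 796800.0 = 1231900.0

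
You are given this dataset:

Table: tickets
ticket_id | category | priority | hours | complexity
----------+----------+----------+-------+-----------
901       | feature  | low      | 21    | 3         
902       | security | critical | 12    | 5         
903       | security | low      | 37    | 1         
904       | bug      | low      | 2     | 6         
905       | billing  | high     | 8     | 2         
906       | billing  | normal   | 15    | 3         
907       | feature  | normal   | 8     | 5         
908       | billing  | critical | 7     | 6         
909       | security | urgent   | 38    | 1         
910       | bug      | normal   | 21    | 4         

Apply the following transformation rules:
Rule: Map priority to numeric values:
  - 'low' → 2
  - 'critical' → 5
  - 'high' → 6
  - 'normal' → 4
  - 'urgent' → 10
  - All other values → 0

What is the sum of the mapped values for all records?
44

Step 1: Apply mapping to each record
Step 2: Count by status:
  'low': 3 records × 2 = 6
  'critical': 2 records × 5 = 10
  'high': 1 records × 6 = 6
  'normal': 3 records × 4 = 12
  'urgent': 1 records × 10 = 10
Step 3: Sum all mapped values = 44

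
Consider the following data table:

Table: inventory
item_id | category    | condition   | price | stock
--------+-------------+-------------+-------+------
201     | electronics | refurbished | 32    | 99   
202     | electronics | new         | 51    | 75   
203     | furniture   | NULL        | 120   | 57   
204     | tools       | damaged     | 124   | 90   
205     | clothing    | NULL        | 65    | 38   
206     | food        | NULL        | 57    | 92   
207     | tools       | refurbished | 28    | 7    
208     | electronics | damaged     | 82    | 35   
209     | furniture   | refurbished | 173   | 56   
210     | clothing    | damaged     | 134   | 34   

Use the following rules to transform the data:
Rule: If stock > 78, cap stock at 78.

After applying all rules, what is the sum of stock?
536

Step 1: 3 records have stock > 78
Step 2: These records originally summed to 281
Step 3: After capping: 3 × 78 = 234
Step 4: Unaffected records sum: 302
Step 5: Final sum = 234 + 302 = 536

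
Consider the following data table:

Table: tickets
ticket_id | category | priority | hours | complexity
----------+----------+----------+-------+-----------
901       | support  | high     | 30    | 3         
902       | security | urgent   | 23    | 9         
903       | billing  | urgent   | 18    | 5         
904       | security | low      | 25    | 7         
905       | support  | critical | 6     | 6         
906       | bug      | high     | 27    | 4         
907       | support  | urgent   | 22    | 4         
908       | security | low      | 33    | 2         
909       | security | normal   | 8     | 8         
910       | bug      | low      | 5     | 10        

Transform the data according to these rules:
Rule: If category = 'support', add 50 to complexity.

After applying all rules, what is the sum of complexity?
208

Step 1: Count records where category = 'support': 3
Step 2: Total bonus added: 3 × 50 = 150
Step 3: Original sum of complexity: 58
Step 4: Final sum = 58 + 150 = 208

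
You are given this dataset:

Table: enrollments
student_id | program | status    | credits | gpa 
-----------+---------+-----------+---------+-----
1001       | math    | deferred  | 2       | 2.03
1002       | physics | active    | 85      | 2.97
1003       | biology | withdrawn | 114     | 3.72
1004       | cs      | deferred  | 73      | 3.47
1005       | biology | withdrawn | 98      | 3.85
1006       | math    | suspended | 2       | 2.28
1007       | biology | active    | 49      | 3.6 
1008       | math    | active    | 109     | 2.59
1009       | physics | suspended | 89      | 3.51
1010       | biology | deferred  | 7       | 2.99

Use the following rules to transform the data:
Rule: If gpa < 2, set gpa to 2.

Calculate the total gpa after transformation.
31.01

Step 1: 0 records have gpa < 2
Step 2: These records originally summed to 0
Step 3: After setting to minimum: 0 × 2 = 0
Step 4: Unaffected records sum: 31.01
Step 5: Final sum = 0 + 31.01 = 31.01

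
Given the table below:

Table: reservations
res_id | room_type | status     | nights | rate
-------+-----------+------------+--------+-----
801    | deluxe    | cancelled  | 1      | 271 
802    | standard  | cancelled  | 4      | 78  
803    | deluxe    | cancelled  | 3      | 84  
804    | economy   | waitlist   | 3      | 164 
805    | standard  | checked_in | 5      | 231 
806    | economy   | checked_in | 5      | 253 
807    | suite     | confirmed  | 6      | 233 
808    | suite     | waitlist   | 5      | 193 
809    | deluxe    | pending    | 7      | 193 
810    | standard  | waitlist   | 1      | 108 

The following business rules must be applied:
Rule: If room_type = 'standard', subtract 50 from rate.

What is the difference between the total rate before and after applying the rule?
150

Step 1: Original sum of rate = 1808
Step 2: 3 records have room_type = 'standard'
Step 3: Each affected record changes by -50
Step 4: Total change = 3 × -50 = -150
Step 5: New sum = 1808 + -150 = 1658
Step 6: Difference = |1658 - 1808| = 150
        (Sum decreased by 150)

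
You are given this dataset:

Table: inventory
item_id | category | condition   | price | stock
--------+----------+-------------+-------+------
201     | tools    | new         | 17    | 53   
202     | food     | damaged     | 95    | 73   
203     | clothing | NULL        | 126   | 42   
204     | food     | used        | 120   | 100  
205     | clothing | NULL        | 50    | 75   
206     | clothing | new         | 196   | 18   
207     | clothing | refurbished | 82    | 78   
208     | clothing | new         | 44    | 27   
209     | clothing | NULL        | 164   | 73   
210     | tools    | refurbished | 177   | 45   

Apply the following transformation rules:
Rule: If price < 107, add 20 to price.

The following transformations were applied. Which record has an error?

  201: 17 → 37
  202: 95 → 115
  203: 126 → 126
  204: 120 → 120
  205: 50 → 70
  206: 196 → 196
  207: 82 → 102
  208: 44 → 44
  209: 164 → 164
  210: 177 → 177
Record 208 has an error. The correct transformed value should be 64, not 44.

Step 1: Check each record against the rule
Step 2: Record 208 has price = 44
Step 3: Since 44 < 107, the bonus should have been applied
Step 4: Correct value = 64, but claimed value = 44
Conclusion: Record 208 has the error.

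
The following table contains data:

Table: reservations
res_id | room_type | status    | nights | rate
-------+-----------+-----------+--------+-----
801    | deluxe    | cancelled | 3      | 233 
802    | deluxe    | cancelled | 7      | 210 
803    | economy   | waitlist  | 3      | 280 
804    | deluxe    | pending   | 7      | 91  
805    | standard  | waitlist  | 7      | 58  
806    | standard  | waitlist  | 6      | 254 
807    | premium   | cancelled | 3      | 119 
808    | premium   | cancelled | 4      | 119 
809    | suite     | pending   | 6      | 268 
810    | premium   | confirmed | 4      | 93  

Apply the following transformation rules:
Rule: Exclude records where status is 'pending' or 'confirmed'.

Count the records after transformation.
7

Step 1: Count records to exclude
  - 2 (pending) + 1 (confirmed) = 3 records
Step 2: Total records: 10
Step 3: Remaining = 10 - 3 = 7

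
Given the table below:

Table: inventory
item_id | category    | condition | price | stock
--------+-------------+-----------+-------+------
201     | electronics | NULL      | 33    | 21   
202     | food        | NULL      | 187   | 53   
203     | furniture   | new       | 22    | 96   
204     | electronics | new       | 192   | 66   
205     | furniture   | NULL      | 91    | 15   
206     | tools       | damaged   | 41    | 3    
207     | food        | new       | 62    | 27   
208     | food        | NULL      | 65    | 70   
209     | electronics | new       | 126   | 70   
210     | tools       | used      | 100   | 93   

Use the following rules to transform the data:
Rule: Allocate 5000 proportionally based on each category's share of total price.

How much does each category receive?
electronics: 1909.68, food: 1708.38, furniture: 614.8, tools: 767.14

Step 1: Calculate total price = 919
Step 2: Calculate each category's proportion:
  electronics: 351/919 = 38.19% → 1909.68
  food: 314/919 = 34.17% → 1708.38
  furniture: 113/919 = 12.30% → 614.8
  tools: 141/919 = 15.34% → 767.14
Step 3: Verify: sum of allocations ≈ 5000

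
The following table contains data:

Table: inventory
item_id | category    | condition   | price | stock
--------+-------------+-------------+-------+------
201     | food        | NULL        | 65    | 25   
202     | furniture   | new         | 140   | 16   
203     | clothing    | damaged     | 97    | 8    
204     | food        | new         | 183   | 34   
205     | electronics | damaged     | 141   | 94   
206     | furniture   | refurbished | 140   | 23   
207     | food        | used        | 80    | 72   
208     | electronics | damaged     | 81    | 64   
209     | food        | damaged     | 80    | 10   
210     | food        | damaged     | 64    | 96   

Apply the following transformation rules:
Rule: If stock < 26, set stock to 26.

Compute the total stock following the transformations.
490

Step 1: 5 records have stock < 26
Step 2: These records originally summed to 82
Step 3: After setting to minimum: 5 × 26 = 130
Step 4: Unaffected records sum: 360
Step 5: Final sum = 130 + 360 = 490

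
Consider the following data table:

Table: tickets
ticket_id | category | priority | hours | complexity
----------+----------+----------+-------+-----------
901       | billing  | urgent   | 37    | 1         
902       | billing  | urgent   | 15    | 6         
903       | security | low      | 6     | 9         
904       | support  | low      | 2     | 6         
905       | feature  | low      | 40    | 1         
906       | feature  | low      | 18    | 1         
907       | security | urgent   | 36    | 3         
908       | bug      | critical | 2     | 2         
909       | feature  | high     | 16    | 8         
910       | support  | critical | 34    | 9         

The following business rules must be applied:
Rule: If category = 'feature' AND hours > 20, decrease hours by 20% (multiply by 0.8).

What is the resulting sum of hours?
198.0

Step 1: Find records where category = 'feature' AND hours > 20
Step 2: 1 records match, summing to 40
Step 3: After multiplier: 40 × 0.8 = 32.0
Step 4: Unaffected records sum: 166
Step 5: Final sum = 32.0 + 166 = 198.0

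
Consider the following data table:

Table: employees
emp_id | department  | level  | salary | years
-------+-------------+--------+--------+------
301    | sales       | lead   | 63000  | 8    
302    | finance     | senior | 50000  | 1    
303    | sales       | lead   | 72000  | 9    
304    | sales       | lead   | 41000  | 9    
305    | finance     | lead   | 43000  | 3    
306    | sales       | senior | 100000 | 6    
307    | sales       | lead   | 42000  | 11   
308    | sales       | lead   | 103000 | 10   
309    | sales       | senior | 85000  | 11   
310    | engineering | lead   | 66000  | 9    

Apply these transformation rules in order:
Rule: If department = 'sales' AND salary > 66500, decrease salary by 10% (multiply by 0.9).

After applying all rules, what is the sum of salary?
629000.0

Step 1: Find records where department = 'sales' AND salary > 66500
Step 2: 4 records match, summing to 360000
Step 3: After multiplier: 360000 × 0.9 = 324000.0
Step 4: Unaffected records sum: 305000
Step 5: Final sum = 324000.0 + 305000 = 629000.0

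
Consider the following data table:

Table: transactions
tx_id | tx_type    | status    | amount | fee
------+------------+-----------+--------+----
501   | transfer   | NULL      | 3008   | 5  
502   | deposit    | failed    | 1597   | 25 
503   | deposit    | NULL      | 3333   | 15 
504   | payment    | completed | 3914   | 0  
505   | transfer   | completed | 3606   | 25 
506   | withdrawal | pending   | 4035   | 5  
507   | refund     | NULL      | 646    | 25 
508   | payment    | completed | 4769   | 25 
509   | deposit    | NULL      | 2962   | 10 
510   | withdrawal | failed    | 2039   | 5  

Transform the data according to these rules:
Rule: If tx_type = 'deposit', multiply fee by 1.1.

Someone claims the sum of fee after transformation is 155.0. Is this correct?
No, the correct result is 145.0.

Step 1: Calculate the correct sum after transformation
Step 2: Apply multiplier 1.1 to records where tx_type = 'deposit'
Step 3: Correct result = 145.0
Step 4: Claimed result = 155.0
Step 5: 145.0 ≠ 155.0
Conclusion: The claimed result is incorrect. The correct answer is 145.0.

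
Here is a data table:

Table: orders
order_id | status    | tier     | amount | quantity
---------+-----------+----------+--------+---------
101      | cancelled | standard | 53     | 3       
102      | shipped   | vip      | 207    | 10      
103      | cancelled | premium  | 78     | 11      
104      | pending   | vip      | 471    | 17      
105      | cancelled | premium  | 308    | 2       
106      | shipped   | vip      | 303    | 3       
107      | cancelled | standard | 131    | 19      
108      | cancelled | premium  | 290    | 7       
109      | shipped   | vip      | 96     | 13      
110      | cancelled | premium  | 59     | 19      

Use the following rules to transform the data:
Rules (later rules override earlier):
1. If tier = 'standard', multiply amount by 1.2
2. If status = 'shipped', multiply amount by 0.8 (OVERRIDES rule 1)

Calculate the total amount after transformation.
1911.6

Step 1: Rule 2 takes priority for records with status = 'shipped'
  - 3 records: 606 × 0.8 = 484.8
Step 2: Rule 1 applies to remaining records with tier = 'standard'
  - 2 records: 184 × 1.2 = 220.8
Step 3: Other records unchanged: 1206
Step 4: Final sum = 484.8 + 220.8 + 1206 = 1911.6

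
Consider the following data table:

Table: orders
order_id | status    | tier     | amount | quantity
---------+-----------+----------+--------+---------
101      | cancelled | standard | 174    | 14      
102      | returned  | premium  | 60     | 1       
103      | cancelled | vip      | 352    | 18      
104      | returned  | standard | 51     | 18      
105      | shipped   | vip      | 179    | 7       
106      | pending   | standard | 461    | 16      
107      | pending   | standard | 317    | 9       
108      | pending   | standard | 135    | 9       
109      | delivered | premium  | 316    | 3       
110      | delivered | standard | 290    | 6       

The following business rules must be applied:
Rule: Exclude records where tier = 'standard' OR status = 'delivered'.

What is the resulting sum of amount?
591

Step 1: Find records where tier = 'standard' OR status = 'delivered'
Step 2: 7 records match, summing to 1744
Step 3: Original sum: 2335
Step 4: Remaining sum = 2335 - 1744 = 591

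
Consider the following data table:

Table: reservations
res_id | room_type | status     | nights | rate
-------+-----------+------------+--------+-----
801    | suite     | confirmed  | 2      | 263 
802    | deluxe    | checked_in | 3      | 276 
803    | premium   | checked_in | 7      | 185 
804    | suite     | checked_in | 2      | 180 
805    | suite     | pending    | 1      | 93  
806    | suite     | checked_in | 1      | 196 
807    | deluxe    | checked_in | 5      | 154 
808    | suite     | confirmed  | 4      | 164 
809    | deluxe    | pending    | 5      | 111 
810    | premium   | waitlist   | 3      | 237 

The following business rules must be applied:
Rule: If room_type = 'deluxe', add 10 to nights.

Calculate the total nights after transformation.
63

Step 1: Count records where room_type = 'deluxe': 3
Step 2: Total bonus added: 3 × 10 = 30
Step 3: Original sum of nights: 33
Step 4: Final sum = 33 + 30 = 63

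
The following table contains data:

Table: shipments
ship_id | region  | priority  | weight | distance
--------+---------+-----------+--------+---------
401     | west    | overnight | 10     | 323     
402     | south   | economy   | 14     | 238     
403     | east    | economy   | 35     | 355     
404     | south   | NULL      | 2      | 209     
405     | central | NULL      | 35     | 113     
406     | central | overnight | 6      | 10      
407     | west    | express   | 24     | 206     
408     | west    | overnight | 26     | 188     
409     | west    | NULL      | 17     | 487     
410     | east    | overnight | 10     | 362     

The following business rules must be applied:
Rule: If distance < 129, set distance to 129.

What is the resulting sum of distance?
2626

Step 1: 2 records have distance < 129
Step 2: These records originally summed to 123
Step 3: After setting to minimum: 2 × 129 = 258
Step 4: Unaffected records sum: 2368
Step 5: Final sum = 258 + 2368 = 2626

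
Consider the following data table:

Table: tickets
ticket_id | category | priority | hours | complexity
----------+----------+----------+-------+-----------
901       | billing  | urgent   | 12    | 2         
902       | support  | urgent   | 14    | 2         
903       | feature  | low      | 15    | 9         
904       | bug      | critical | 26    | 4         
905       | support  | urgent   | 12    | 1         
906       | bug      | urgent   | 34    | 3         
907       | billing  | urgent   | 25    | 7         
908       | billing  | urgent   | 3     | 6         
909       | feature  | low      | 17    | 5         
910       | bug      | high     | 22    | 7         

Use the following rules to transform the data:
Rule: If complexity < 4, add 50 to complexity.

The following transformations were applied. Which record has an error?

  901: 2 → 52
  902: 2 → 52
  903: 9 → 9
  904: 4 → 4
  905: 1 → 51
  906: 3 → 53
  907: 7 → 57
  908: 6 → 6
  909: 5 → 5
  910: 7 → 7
Record 907 has an error. The correct transformed value should be 7, not 57.

Step 1: Check each record against the rule
Step 2: Record 907 has complexity = 7
Step 3: Since 7 >= 4, the bonus should not have been applied
Step 4: Correct value = 7, but claimed value = 57
Conclusion: Record 907 has the error.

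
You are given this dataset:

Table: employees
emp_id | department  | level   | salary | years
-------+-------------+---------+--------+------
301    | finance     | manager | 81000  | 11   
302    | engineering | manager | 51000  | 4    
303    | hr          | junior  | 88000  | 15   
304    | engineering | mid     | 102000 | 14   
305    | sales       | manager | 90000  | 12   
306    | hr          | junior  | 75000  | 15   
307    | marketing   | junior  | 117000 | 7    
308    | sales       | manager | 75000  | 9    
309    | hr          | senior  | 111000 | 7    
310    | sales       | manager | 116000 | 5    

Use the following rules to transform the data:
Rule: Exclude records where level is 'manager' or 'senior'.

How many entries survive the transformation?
4

Step 1: Count records to exclude
  - 5 (manager) + 1 (senior) = 6 records
Step 2: Total records: 10
Step 3: Remaining = 10 - 6 = 4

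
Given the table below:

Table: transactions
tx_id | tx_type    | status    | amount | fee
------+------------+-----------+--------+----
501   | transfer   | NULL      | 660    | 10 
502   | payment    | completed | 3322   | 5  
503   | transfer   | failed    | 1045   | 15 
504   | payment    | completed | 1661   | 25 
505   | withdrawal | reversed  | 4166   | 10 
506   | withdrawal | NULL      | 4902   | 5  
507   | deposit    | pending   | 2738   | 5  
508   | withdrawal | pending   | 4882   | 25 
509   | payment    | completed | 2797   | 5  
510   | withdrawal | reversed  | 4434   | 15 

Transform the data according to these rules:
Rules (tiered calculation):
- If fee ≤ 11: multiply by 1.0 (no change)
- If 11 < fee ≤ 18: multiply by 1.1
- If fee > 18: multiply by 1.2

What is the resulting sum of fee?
133.0

Step 1: Tier 1 (fee ≤ 11): 6 records, sum = 40 × 1.0 = 40.0
Step 2: Tier 2 (11 < fee ≤ 18): 2 records, sum = 30 × 1.1 = 33.0
Step 3: Tier 3 (fee > 18): 2 records, sum = 50 × 1.2 = 60.0
Step 4: Final sum = 40.0 + 33.0 + 60.0 = 133.0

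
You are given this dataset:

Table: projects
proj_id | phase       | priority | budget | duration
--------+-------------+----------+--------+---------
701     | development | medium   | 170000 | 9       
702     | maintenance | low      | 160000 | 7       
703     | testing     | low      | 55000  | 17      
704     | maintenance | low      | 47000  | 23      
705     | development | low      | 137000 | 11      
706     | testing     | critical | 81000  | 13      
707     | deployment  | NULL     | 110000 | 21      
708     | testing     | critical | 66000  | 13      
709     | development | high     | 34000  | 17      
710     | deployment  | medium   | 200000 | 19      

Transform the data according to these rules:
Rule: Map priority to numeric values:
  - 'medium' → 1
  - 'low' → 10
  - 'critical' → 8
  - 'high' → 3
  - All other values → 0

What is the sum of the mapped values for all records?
61

Step 1: Apply mapping to each record
Step 2: Count by status:
  'medium': 2 records × 1 = 2
  'low': 4 records × 10 = 40
  'critical': 2 records × 8 = 16
  'high': 1 records × 3 = 3
Step 3: Sum all mapped values = 61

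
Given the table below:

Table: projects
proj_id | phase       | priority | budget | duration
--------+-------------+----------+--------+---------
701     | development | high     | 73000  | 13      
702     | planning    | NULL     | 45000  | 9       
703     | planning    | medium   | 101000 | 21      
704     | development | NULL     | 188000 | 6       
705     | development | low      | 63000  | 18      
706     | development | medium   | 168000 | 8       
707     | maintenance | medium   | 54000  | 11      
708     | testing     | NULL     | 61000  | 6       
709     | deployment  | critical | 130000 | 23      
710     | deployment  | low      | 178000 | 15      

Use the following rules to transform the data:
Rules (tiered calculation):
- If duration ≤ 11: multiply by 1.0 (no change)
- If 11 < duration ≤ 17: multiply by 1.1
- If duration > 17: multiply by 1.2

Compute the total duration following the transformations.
145.2

Step 1: Tier 1 (duration ≤ 11): 5 records, sum = 40 × 1.0 = 40.0
Step 2: Tier 2 (11 < duration ≤ 17): 2 records, sum = 28 × 1.1 = 30.8
Step 3: Tier 3 (duration > 17): 3 records, sum = 62 × 1.2 = 74.4
Step 4: Final sum = 40.0 + 30.8 + 74.4 = 145.2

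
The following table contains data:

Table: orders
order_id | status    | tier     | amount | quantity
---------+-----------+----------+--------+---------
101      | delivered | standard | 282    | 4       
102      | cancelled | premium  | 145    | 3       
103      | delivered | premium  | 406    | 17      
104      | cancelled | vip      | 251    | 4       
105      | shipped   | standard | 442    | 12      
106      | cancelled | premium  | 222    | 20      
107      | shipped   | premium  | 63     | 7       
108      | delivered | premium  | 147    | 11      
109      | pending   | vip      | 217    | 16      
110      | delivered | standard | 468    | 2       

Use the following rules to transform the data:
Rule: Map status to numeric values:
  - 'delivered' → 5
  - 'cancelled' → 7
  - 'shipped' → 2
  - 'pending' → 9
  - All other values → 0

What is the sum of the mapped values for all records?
54

Step 1: Apply mapping to each record
Step 2: Count by status:
  'delivered': 4 records × 5 = 20
  'cancelled': 3 records × 7 = 21
  'shipped': 2 records × 2 = 4
  'pending': 1 records × 9 = 9
Step 3: Sum all mapped values = 54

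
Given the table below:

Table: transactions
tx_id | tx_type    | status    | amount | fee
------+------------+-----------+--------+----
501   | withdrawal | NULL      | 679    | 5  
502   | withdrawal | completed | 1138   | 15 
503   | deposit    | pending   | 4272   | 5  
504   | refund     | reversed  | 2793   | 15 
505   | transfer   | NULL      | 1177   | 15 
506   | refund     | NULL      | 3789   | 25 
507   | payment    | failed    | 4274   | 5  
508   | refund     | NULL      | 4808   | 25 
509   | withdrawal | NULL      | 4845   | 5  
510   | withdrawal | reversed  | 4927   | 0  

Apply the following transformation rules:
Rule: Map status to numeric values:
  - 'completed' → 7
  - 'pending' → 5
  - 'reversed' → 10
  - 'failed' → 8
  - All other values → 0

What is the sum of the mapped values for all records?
40

Step 1: Apply mapping to each record
Step 2: Count by status:
  'completed': 1 records × 7 = 7
  'pending': 1 records × 5 = 5
  'reversed': 2 records × 10 = 20
  'failed': 1 records × 8 = 8
Step 3: Sum all mapped values = 40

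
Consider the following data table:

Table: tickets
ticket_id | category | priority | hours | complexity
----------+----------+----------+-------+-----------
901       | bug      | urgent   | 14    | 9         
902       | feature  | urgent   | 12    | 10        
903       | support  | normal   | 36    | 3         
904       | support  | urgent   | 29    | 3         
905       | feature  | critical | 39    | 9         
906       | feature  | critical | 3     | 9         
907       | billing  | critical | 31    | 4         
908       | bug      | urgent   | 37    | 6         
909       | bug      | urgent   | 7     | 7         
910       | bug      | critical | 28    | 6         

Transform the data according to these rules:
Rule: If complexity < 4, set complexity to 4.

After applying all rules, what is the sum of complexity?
68

Step 1: 2 records have complexity < 4
Step 2: These records originally summed to 6
Step 3: After setting to minimum: 2 × 4 = 8
Step 4: Unaffected records sum: 60
Step 5: Final sum = 8 + 60 = 68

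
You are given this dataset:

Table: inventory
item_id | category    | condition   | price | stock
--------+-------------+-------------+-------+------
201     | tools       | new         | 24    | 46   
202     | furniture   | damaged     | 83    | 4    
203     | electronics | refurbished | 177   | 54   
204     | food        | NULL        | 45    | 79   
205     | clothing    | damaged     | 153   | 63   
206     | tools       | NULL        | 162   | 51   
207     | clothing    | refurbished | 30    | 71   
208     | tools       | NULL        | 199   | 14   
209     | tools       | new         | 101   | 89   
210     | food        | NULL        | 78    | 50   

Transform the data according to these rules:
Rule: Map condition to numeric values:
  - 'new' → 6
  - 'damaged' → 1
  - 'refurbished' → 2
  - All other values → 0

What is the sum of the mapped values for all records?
18

Step 1: Apply mapping to each record
Step 2: Count by status:
  'new': 2 records × 6 = 12
  'damaged': 2 records × 1 = 2
  'refurbished': 2 records × 2 = 4
Step 3: Sum all mapped values = 18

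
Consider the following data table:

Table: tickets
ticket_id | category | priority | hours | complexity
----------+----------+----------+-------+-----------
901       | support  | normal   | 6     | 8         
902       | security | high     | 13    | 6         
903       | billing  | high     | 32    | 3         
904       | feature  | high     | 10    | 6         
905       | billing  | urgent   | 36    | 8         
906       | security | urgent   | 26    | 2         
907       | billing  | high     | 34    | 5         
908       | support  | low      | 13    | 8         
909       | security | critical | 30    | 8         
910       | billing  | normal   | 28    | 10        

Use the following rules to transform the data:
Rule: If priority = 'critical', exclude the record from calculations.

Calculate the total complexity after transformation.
56

Step 1: Identify records where priority = 'critical'
Step 2: The excluded records sum to 8
Step 3: Original total complexity = 64
Step 4: Remaining total = 64 - 8 = 56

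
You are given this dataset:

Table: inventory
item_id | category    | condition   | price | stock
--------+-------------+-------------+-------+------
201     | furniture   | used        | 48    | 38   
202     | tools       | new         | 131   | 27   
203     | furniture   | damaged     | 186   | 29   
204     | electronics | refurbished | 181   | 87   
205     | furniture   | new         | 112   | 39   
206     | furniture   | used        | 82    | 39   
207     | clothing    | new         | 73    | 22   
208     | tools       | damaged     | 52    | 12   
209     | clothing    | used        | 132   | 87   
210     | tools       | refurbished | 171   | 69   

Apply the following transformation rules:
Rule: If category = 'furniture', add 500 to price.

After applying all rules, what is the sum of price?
3168

Step 1: Count records where category = 'furniture': 4
Step 2: Total bonus added: 4 × 500 = 2000
Step 3: Original sum of price: 1168
Step 4: Final sum = 1168 + 2000 = 3168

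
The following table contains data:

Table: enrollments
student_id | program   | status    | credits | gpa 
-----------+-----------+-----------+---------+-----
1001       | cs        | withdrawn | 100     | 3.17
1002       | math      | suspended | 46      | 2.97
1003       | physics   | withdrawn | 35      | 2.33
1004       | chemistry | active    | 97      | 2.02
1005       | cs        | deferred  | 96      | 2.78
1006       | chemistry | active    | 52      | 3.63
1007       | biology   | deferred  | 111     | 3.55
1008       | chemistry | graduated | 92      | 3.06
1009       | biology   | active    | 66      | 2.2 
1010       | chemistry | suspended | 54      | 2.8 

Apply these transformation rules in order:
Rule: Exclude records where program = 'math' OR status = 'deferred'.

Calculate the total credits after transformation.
496

Step 1: Find records where program = 'math' OR status = 'deferred'
Step 2: 3 records match, summing to 253
Step 3: Original sum: 749
Step 4: Remaining sum = 749 - 253 = 496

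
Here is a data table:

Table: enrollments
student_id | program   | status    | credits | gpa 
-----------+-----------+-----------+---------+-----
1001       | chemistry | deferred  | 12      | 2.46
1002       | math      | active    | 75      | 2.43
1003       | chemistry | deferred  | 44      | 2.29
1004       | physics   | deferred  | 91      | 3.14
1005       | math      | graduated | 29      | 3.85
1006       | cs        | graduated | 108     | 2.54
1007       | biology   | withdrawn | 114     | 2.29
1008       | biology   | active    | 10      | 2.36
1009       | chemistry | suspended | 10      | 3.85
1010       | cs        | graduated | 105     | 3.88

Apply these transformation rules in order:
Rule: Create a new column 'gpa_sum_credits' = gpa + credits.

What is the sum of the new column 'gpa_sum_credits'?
627.09

Step 1: For each record, compute gpa + credits
Example calculations:
  2.46 + 12 = 14.46
  2.43 + 75 = 77.43
  2.29 + 44 = 46.29
  ...
Step 2: Sum all derived values
Step 3: Total = 627.09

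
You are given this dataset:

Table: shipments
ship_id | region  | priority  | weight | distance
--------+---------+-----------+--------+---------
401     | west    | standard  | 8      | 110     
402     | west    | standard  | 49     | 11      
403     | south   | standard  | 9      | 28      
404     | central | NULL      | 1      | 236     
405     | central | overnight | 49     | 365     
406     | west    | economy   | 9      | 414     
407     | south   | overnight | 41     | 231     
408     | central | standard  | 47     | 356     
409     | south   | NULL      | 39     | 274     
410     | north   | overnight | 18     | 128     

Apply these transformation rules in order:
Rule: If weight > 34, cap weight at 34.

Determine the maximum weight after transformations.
34

Step 1: Original maximum weight = 49
Step 2: Apply cap at 34
Step 3: 5 records had weight > 34 and were capped
Step 4: Maximum after transformation = 34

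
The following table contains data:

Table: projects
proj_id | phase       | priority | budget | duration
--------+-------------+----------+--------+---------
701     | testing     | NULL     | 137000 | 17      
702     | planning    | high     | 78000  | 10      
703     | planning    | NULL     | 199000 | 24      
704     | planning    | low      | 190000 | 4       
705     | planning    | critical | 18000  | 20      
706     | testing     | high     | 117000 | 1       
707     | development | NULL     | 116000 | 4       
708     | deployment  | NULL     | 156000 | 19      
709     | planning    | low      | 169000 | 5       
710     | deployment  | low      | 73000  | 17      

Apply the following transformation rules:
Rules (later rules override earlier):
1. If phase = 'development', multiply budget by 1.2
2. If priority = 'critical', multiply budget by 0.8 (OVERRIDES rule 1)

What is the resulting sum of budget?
1272600.0

Step 1: Rule 2 takes priority for records with priority = 'critical'
  - 1 records: 18000 × 0.8 = 14400.0
Step 2: Rule 1 applies to remaining records with phase = 'development'
  - 1 records: 116000 × 1.2 = 139200.0
Step 3: Other records unchanged: 1119000
Step 4: Final sum = 14400.0 + 139200.0 + 1119000 = 1272600.0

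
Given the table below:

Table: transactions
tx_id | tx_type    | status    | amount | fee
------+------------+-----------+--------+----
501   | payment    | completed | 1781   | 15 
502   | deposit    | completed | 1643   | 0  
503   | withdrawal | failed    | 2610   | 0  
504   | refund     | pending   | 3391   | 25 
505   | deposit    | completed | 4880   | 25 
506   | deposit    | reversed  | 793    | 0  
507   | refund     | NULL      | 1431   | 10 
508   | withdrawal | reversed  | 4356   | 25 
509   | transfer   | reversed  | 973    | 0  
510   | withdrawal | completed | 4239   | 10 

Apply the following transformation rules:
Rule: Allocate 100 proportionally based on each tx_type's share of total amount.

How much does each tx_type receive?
deposit: 28.03, payment: 6.82, refund: 18.48, transfer: 3.73, withdrawal: 42.94

Step 1: Calculate total amount = 26097
Step 2: Calculate each tx_type's proportion:
  deposit: 7316/26097 = 28.03% → 28.03
  payment: 1781/26097 = 6.82% → 6.82
  refund: 4822/26097 = 18.48% → 18.48
  transfer: 973/26097 = 3.73% → 3.73
  withdrawal: 11205/26097 = 42.94% → 42.94
Step 3: Verify: sum of allocations ≈ 100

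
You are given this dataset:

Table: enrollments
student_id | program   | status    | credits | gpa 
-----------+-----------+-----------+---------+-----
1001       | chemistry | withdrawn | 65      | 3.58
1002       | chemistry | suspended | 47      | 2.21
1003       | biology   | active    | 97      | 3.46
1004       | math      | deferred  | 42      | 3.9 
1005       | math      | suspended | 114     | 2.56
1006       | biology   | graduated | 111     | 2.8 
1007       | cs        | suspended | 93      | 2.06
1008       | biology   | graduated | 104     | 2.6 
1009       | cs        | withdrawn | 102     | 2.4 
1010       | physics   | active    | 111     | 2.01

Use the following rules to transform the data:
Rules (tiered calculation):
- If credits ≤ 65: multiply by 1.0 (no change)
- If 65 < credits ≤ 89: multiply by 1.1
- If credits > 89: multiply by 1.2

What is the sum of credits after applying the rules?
1032.4

Step 1: Tier 1 (credits ≤ 65): 3 records, sum = 154 × 1.0 = 154.0
Step 2: Tier 2 (65 < credits ≤ 89): 0 records, sum = 0 × 1.1 = 0.0
Step 3: Tier 3 (credits > 89): 7 records, sum = 732 × 1.2 = 878.4
Step 4: Final sum = 154.0 + 0.0 + 878.4 = 1032.4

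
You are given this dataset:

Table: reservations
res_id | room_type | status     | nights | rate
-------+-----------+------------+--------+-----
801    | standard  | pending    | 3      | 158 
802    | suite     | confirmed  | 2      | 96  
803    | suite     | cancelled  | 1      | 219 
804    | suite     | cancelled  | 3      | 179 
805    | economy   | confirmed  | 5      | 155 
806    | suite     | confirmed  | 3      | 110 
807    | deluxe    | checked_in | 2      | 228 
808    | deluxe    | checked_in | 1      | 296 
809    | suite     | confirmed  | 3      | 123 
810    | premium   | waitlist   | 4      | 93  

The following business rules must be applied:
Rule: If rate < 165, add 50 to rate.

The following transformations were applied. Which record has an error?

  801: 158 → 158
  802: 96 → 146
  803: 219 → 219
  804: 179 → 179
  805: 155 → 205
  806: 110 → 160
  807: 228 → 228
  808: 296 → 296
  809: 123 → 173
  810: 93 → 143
Record 801 has an error. The correct transformed value should be 208, not 158.

Step 1: Check each record against the rule
Step 2: Record 801 has rate = 158
Step 3: Since 158 < 165, the bonus should have been applied
Step 4: Correct value = 208, but claimed value = 158
Conclusion: Record 801 has the error.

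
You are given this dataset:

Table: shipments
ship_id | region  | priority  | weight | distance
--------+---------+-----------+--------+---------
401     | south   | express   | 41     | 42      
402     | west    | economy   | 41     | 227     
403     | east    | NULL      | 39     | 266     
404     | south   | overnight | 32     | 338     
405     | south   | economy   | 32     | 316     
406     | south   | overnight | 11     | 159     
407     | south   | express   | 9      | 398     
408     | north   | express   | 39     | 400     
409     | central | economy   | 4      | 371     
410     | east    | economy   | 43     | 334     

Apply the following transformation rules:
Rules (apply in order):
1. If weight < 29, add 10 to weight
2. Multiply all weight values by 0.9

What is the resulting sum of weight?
288.9

Step 1: Apply Rule 1 - Add 10 to records with weight < 29
  - 3 records affected: 24 + (3 × 10) = 54
  - Unaffected records: 267
  - Sum after Rule 1: 321
Step 2: Apply Rule 2 - Multiply all by 0.9
  - 321 × 0.9 = 288.9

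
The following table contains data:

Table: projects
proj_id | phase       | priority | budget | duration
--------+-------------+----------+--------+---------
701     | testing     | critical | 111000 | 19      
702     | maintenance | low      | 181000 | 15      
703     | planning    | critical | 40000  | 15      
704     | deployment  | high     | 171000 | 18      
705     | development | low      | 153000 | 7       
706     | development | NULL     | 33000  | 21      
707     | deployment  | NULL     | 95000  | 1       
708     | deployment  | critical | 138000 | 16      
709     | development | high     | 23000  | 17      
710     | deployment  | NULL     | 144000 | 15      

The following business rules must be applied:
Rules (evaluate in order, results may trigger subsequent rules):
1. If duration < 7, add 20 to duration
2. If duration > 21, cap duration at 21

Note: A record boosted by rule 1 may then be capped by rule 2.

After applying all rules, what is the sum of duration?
164

Step 1: Apply rule 1 to records with duration < 7
  - 1 records get bonus of 20
  - Of these, 0 records then exceed 21 and get capped
Step 2: Apply rule 2 to records with duration > 21
  - 0 records (original) are capped
Step 3: Calculate final sum = 164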